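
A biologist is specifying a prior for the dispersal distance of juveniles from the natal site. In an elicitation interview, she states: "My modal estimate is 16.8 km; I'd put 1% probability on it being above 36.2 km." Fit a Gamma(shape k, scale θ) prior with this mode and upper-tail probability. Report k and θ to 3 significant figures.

Gamma(k,θ) with k>1 has mode (k−1)θ, so θ = 16.8/(k−1).
Need P(X < 36.2) = 0.99 with θ tied to k this way. Start at k = 2, θ = 16.8: P(X<36.2) ≈ 0.634.
Too low — raise k to concentrate. Iterating converges to k ≈ 9.21.
Then θ = 16.8/(9.21−1) ≈ 2.05.

k ≈ 9.21, θ ≈ 2.05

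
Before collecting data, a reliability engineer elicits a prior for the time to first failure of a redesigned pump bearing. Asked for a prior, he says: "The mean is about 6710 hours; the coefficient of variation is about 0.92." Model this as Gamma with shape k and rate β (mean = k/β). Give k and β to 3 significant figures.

k ≈ 1.18, β ≈ 0.000176

For Gamma(k, rate β): mean = k/β, variance = k/β², so CV = 1/√k.
CV = 0.92, hence k = 1/CV² = 1.18.
Then β = k/mean = 1.18/6710 = 0.000176.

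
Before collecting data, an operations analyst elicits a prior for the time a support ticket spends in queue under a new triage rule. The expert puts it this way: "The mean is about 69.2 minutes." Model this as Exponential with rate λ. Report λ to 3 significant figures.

λ ≈ 0.0145

Exponential mean = 1/λ, so λ = 1/69.2 = 0.0145.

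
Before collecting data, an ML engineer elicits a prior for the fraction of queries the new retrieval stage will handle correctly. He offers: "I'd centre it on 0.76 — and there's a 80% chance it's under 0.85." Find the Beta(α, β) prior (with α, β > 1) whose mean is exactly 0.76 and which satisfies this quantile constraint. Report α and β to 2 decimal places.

With mean 0.76 fixed, write α = 0.76s, β = 0.24s where s = α+β.
Need P(θ < 0.85) = 0.8 under Beta(0.76s, 0.24s). Normal approximation: (q−m)/√(m(1−m)/s) ≈ z_{0.8} = 0.842, so s ≈ 0.76·0.24·(0.842)²/(0.85−0.76)² = 16.0.
At s = 16.0: P(θ<0.85) ≈ 0.794. Adjusting to match 0.8 gives s ≈ 16.56.
So α = 0.76·16.56 ≈ 12.58, β = 0.24·16.56 ≈ 3.97.

α ≈ 12.58, β ≈ 3.97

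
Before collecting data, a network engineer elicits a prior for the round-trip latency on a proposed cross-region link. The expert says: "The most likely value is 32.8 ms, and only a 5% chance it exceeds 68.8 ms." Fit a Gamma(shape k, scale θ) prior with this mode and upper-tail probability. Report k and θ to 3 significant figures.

Gamma(k,θ) with k>1 has mode (k−1)θ, so θ = 32.8/(k−1).
Need P(X < 68.8) = 0.95 with θ tied to k this way. Start at k = 2, θ = 32.8: P(X<68.8) ≈ 0.620.
Too low — raise k to concentrate. Iterating converges to k ≈ 6.03.
Then θ = 32.8/(6.03−1) ≈ 6.52.

k ≈ 6.03, θ ≈ 6.52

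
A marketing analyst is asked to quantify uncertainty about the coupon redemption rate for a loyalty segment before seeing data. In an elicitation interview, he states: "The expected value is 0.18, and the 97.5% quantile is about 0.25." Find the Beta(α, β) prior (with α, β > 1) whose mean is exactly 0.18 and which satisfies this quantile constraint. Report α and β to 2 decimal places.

With mean 0.18 fixed, write α = 0.18s, β = 0.82s where s = α+β.
Need P(θ < 0.25) = 0.975 under Beta(0.18s, 0.82s). Normal approximation: (q−m)/√(m(1−m)/s) ≈ z_{0.975} = 1.96, so s ≈ 0.18·0.82·(1.96)²/(0.25−0.18)² = 115.7.
At s = 115.7: P(θ<0.25) ≈ 0.968. Adjusting to match 0.975 gives s ≈ 130.77.
So α = 0.18·130.77 ≈ 23.54, β = 0.82·130.77 ≈ 107.23.

α ≈ 23.54, β ≈ 107.23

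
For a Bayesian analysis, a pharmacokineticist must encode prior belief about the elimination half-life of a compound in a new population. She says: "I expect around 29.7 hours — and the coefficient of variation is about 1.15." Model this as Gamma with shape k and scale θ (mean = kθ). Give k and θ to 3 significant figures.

For Gamma(k, scale θ): mean = kθ, variance = kθ², so CV = 1/√k.
CV = 1.15, hence k = 1/CV² = 0.756.
Then θ = mean/k = 29.7/0.756 = 39.3.

k ≈ 0.756, θ ≈ 39.3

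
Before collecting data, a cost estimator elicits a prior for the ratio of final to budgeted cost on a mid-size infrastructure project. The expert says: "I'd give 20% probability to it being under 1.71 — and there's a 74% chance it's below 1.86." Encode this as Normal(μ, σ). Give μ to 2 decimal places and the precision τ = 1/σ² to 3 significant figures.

μ = 1.80, τ = 98

The p-quantile of Normal(μ,σ) is μ + z_p·σ, with z_{0.2} = -0.8416 and z_{0.74} = 0.6433.
Eliminate σ: μ = (z₂·x₁ − z₁·x₂)/(z₂ − z₁) = (0.6433·1.71 − (-0.8416)·1.86)/1.485 = 1.80.
Then σ = (x₂ − x₁)/(z₂ − z₁) = (1.86 − 1.71)/1.485 = 0.10.
Precision τ = 1/σ² = 1/0.101² = 98.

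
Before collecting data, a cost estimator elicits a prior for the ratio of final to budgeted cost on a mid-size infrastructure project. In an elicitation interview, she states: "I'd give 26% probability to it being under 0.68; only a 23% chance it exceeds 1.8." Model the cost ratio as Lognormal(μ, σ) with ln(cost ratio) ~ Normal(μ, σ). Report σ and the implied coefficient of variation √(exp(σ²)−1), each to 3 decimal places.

If T ~ Lognormal(μ,σ) then ln T ~ Normal(μ,σ), so the p-quantile of ln T is μ + z_p·σ.
ln(0.68) = -0.3857 and ln(1.8) = 0.5878; z_{0.26} = -0.6433, z_{0.77} = 0.7388.
σ = (0.5878 − -0.3857)/(0.7388 − (-0.6433)) = 0.704.
μ = -0.3857 − (-0.6433)·0.704 = 0.067.
CV = √(exp(σ²)−1) = √(exp(0.4960)−1) = 0.801.

σ ≈ 0.704, CV ≈ 0.801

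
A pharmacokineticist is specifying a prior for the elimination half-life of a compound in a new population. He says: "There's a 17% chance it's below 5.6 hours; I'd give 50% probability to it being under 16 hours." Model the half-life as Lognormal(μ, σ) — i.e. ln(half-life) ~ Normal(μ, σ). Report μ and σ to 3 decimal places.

μ ≈ 2.773, σ ≈ 1.100

If T ~ Lognormal(μ,σ) then ln T ~ Normal(μ,σ), so the p-quantile of ln T is μ + z_p·σ.
ln(5.6) = 1.723 and ln(16) = 2.773; z_{0.17} = -0.9542, z_{0.5} = 0.
σ = (2.773 − 1.723)/(0 − (-0.9542)) = 1.100.
μ = 1.723 − (-0.9542)·1.100 = 2.773.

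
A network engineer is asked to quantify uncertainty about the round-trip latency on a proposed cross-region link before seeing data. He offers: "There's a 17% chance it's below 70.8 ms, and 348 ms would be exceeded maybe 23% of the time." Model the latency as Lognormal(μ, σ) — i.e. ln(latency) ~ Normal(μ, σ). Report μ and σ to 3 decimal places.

If T ~ Lognormal(μ,σ) then ln T ~ Normal(μ,σ), so the p-quantile of ln T is μ + z_p·σ.
ln(70.8) = 4.26 and ln(348) = 5.852; z_{0.17} = -0.9542, z_{0.77} = 0.7388.
σ = (5.852 − 4.26)/(0.7388 − (-0.9542)) = 0.941.
μ = 4.26 − (-0.9542)·0.941 = 5.157.

μ ≈ 5.157, σ ≈ 0.941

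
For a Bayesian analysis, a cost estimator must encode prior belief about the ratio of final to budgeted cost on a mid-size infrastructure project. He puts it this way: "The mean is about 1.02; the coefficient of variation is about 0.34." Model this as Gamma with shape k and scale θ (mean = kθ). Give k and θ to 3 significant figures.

k ≈ 8.65, θ ≈ 0.118

For Gamma(k, scale θ): mean = kθ, variance = kθ², so CV = 1/√k.
CV = 0.34, hence k = 1/CV² = 8.65.
Then θ = mean/k = 1.02/8.65 = 0.118.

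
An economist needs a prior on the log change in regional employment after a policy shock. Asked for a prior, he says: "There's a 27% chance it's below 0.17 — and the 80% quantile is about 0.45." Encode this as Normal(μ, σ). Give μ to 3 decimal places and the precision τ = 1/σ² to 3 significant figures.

μ = 0.288, τ = 27

For Normal(μ,σ), the p-quantile is μ + z_p·σ. Here z_{0.27} = -0.6128, z_{0.8} = 0.8416.
So 0.17 = μ − 0.6128σ and 0.45 = μ + 0.8416σ.
Subtracting: σ = (0.45 − 0.17)/(0.8416 − (-0.6128)) = 0.193.
Then μ = 0.17 − (-0.6128)·0.193 = 0.288.
Precision τ = 1/σ² = 1/0.1925² = 27.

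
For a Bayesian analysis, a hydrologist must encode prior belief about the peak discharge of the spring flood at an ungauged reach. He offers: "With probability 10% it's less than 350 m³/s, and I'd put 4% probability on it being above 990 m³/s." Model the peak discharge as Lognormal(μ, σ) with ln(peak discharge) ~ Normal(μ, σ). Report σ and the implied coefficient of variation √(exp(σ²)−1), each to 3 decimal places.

If T ~ Lognormal(μ,σ) then ln T ~ Normal(μ,σ), so the p-quantile of ln T is μ + z_p·σ.
ln(350) = 5.858 and ln(990) = 6.898; z_{0.1} = -1.282, z_{0.96} = 1.751.
σ = (6.898 − 5.858)/(1.751 − (-1.282)) = 0.343.
μ = 5.858 − (-1.282)·0.343 = 6.297.
CV = √(exp(σ²)−1) = √(exp(0.1176)−1) = 0.353.

σ ≈ 0.343, CV ≈ 0.353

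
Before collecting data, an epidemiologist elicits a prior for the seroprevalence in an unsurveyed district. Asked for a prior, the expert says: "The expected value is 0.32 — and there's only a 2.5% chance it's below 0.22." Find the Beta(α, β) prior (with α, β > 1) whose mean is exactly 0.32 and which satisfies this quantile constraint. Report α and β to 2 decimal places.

α ≈ 23.98, β ≈ 50.95

With mean 0.32 fixed, write α = 0.32s, β = 0.68s where s = α+β.
Need P(θ < 0.22) = 0.025 under Beta(0.32s, 0.68s). Normal approximation: (q−m)/√(m(1−m)/s) ≈ z_{0.025} = -1.96, so s ≈ 0.32·0.68·(-1.96)²/(0.22−0.32)² = 83.6.
At s = 83.6: P(θ<0.22) ≈ 0.019. Adjusting to match 0.025 gives s ≈ 74.93.
So α = 0.32·74.93 ≈ 23.98, β = 0.68·74.93 ≈ 50.95.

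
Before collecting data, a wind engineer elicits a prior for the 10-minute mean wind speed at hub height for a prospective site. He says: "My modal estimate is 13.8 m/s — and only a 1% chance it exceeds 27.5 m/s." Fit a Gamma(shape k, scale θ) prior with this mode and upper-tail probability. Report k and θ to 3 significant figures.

k ≈ 11.3, θ ≈ 1.33

Gamma(k,θ) with k>1 has mode (k−1)θ, so θ = 13.8/(k−1).
Need P(X < 27.5) = 0.99 with θ tied to k this way. Start at k = 2, θ = 13.8: P(X<27.5) ≈ 0.592.
Too low — raise k to concentrate. Iterating converges to k ≈ 11.3.
Then θ = 13.8/(11.3−1) ≈ 1.33.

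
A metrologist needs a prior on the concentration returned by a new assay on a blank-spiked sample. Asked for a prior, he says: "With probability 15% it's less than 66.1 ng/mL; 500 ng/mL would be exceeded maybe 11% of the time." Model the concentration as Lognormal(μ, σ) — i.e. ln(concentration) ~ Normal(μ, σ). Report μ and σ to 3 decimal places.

μ ≈ 5.118, σ ≈ 0.894

If T ~ Lognormal(μ,σ) then ln T ~ Normal(μ,σ), so the p-quantile of ln T is μ + z_p·σ.
ln(66.1) = 4.191 and ln(500) = 6.215; z_{0.15} = -1.036, z_{0.89} = 1.227.
σ = (6.215 − 4.191)/(1.227 − (-1.036)) = 0.894.
μ = 4.191 − (-1.036)·0.894 = 5.118.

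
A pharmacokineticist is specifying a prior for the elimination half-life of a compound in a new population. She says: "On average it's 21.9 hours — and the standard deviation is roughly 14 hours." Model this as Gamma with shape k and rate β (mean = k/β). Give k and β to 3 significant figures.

k ≈ 2.45, β ≈ 0.112

For Gamma(k, rate β): mean = k/β, variance = k/β², so CV = 1/√k.
CV = SD/mean = 14/21.9 = 0.6393, hence k = 1/CV² = 2.45.
Then β = k/mean = 2.45/21.9 = 0.112.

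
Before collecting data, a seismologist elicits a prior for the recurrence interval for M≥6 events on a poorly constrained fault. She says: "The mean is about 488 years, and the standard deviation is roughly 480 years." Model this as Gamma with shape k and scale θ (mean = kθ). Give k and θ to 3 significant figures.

k ≈ 1.03, θ ≈ 472

For Gamma(k, scale θ): mean = kθ, variance = kθ², so CV = 1/√k.
CV = SD/mean = 480/488 = 0.9836, hence k = 1/CV² = 1.03.
Then θ = mean/k = 488/1.03 = 472.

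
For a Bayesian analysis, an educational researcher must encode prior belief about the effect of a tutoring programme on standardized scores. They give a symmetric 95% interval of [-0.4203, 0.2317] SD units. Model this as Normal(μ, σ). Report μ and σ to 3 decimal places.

A symmetric 95% interval runs μ ± z·σ with z = 1.96.
Half-width = 0.326, so σ = 0.326/1.96 = 0.166.
μ is the interval midpoint, -0.094.

μ = -0.094, σ = 0.166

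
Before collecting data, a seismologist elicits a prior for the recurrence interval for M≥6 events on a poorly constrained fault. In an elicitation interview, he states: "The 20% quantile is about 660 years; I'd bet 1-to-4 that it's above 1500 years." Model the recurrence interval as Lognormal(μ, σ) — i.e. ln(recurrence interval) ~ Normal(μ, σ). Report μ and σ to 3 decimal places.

μ ≈ 6.903, σ ≈ 0.488

If T ~ Lognormal(μ,σ) then ln T ~ Normal(μ,σ), so the p-quantile of ln T is μ + z_p·σ.
ln(660) = 6.492 and ln(1500) = 7.313; z_{0.2} = -0.8416, z_{0.8} = 0.8416.
σ = (7.313 − 6.492)/(0.8416 − (-0.8416)) = 0.488.
μ = 6.492 − (-0.8416)·0.488 = 6.903.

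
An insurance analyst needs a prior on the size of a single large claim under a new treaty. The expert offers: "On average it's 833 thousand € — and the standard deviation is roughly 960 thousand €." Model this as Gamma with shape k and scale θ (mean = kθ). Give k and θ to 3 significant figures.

k ≈ 0.753, θ ≈ 1110

For Gamma(k, scale θ): mean = kθ, variance = kθ², so CV = 1/√k.
CV = SD/mean = 960/833 = 1.152, hence k = 1/CV² = 0.753.
Then θ = mean/k = 833/0.753 = 1110.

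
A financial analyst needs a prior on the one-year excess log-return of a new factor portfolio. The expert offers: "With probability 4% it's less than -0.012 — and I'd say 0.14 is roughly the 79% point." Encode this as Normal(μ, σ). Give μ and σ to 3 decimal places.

For Normal(μ,σ), the p-quantile is μ + z_p·σ. Here z_{0.04} = -1.751, z_{0.79} = 0.8064.
So -0.012 = μ − 1.751σ and 0.14 = μ + 0.8064σ.
Subtracting: σ = (0.14 − -0.012)/(0.8064 − (-1.751)) = 0.059.
Then μ = -0.012 − (-1.751)·0.059 = 0.092.

μ = 0.092, σ = 0.059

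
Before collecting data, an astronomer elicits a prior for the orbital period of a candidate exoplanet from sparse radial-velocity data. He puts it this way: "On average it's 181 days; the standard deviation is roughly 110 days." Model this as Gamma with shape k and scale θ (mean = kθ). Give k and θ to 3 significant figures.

k ≈ 2.71, θ ≈ 66.9

For Gamma(k, scale θ): mean = kθ, variance = kθ², so CV = 1/√k.
CV = SD/mean = 110/181 = 0.6077, hence k = 1/CV² = 2.71.
Then θ = mean/k = 181/2.71 = 66.9.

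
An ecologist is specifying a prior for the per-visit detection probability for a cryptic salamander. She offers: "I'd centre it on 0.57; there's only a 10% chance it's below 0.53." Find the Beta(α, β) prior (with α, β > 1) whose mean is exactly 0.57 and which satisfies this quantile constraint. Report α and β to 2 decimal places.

With mean 0.57 fixed, write α = 0.57s, β = 0.43s where s = α+β.
Need P(θ < 0.53) = 0.1 under Beta(0.57s, 0.43s). Normal approximation: (q−m)/√(m(1−m)/s) ≈ z_{0.1} = -1.28, so s ≈ 0.57·0.43·(-1.28)²/(0.53−0.57)² = 251.6.
At s = 251.6: P(θ<0.53) ≈ 0.101. Adjusting to match 0.1 gives s ≈ 252.75.
So α = 0.57·252.75 ≈ 144.07, β = 0.43·252.75 ≈ 108.68.

α ≈ 144.07, β ≈ 108.68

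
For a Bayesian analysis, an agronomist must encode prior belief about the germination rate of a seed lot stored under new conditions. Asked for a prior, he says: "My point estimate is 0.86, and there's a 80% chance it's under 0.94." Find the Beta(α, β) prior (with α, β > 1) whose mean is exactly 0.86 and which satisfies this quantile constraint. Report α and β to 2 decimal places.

α ≈ 11.47, β ≈ 1.87

With mean 0.86 fixed, write α = 0.86s, β = 0.14s where s = α+β.
Need P(θ < 0.94) = 0.8 under Beta(0.86s, 0.14s). Normal approximation: (q−m)/√(m(1−m)/s) ≈ z_{0.8} = 0.842, so s ≈ 0.86·0.14·(0.842)²/(0.94−0.86)² = 13.3.
At s = 13.3: P(θ<0.94) ≈ 0.800. Adjusting to match 0.8 gives s ≈ 13.33.
So α = 0.86·13.33 ≈ 11.47, β = 0.14·13.33 ≈ 1.87.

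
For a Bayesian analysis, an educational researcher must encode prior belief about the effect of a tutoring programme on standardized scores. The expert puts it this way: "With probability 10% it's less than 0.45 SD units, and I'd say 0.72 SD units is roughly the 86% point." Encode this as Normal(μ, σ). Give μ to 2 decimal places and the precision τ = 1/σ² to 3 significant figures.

μ = 0.60, τ = 76.5

The p-quantile of Normal(μ,σ) is μ + z_p·σ, with z_{0.1} = -1.282 and z_{0.86} = 1.08.
Eliminate σ: μ = (z₂·x₁ − z₁·x₂)/(z₂ − z₁) = (1.08·0.45 − (-1.282)·0.72)/2.362 = 0.60.
Then σ = (x₂ − x₁)/(z₂ − z₁) = (0.72 − 0.45)/2.362 = 0.11.
Precision τ = 1/σ² = 1/0.1143² = 76.5.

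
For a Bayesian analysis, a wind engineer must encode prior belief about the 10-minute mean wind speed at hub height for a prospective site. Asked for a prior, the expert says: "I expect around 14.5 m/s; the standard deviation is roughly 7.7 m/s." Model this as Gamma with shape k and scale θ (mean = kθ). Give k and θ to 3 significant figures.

k ≈ 3.55, θ ≈ 4.09

For Gamma(k, scale θ): mean = kθ, variance = kθ², so CV = 1/√k.
CV = SD/mean = 7.7/14.5 = 0.531, hence k = 1/CV² = 3.55.
Then θ = mean/k = 14.5/3.55 = 4.09.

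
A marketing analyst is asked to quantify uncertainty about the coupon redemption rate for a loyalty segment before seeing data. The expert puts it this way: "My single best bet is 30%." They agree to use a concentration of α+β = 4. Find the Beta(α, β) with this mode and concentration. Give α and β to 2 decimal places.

α = 1.60, β = 2.40

For α,β > 1 the Beta mode is (α−1)/(α+β−2). With α+β = 4, the mode is (α−1)/2.
Set (α−1)/2 = 0.3 → α = 1 + 0.3·2 = 1.60.
β = 4 − α = 2.40.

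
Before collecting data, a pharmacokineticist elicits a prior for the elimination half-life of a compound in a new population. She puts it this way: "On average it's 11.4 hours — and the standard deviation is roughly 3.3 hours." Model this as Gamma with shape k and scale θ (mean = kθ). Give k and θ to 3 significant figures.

k ≈ 11.9, θ ≈ 0.955

For Gamma(k, scale θ): mean = kθ, variance = kθ², so CV = 1/√k.
CV = SD/mean = 3.3/11.4 = 0.2895, hence k = 1/CV² = 11.9.
Then θ = mean/k = 11.4/11.9 = 0.955.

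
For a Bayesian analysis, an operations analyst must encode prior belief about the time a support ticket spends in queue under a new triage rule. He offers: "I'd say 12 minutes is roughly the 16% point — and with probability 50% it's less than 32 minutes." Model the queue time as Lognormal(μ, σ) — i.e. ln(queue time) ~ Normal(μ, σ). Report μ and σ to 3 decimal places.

μ ≈ 3.466, σ ≈ 0.986

If T ~ Lognormal(μ,σ) then ln T ~ Normal(μ,σ), so the p-quantile of ln T is μ + z_p·σ.
ln(12) = 2.485 and ln(32) = 3.466; z_{0.16} = -0.9945, z_{0.5} = 0.
σ = (3.466 − 2.485)/(0 − (-0.9945)) = 0.986.
μ = 2.485 − (-0.9945)·0.986 = 3.466.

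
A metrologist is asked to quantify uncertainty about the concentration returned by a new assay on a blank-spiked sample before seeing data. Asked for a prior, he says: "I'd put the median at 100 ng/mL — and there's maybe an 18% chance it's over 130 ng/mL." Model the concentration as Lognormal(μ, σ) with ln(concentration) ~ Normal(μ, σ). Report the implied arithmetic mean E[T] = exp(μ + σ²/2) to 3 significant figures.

If T ~ Lognormal(μ,σ) then ln T ~ Normal(μ,σ), so the p-quantile of ln T is μ + z_p·σ.
ln(100) = 4.605 and ln(130) = 4.868; z_{0.5} = 0, z_{0.82} = 0.9154.
σ = (4.868 − 4.605)/(0.9154 − (0)) = 0.287.
μ = 4.605 − (0)·0.287 = 4.605.
E[T] = exp(μ + σ²/2) = exp(4.605 + 0.0411) = 104 ng/mL.

E[T] ≈ 104 ng/mL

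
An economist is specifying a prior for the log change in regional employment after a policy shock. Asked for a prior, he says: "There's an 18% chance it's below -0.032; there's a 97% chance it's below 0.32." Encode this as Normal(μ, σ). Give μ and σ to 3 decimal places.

μ = 0.083, σ = 0.126

The p-quantile of Normal(μ,σ) is μ + z_p·σ, with z_{0.18} = -0.9154 and z_{0.97} = 1.881.
Eliminate σ: μ = (z₂·x₁ − z₁·x₂)/(z₂ − z₁) = (1.881·-0.032 − (-0.9154)·0.32)/2.796 = 0.083.
Then σ = (x₂ − x₁)/(z₂ − z₁) = (0.32 − -0.032)/2.796 = 0.126.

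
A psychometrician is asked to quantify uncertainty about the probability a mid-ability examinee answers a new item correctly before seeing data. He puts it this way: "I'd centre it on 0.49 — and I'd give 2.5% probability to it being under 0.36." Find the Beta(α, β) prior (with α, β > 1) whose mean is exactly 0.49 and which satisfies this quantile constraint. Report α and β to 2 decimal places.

α ≈ 26.98, β ≈ 28.08

With mean 0.49 fixed, write α = 0.49s, β = 0.51s where s = α+β.
Need P(θ < 0.36) = 0.025 under Beta(0.49s, 0.51s). Normal approximation: (q−m)/√(m(1−m)/s) ≈ z_{0.025} = -1.96, so s ≈ 0.49·0.51·(-1.96)²/(0.36−0.49)² = 56.8.
At s = 56.8: P(θ<0.36) ≈ 0.023. Adjusting to match 0.025 gives s ≈ 55.06.
So α = 0.49·55.06 ≈ 26.98, β = 0.51·55.06 ≈ 28.08.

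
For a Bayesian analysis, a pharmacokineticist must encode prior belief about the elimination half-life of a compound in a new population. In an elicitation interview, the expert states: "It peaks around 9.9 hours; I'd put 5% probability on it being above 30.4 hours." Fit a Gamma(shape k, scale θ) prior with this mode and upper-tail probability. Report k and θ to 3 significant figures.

k ≈ 3.1, θ ≈ 4.72

Gamma(k,θ) with k>1 has mode (k−1)θ, so θ = 9.9/(k−1).
Need P(X < 30.4) = 0.95 with θ tied to k this way. Start at k = 2, θ = 9.9: P(X<30.4) ≈ 0.811.
Too low — raise k to concentrate. Iterating converges to k ≈ 3.1.
Then θ = 9.9/(3.1−1) ≈ 4.72.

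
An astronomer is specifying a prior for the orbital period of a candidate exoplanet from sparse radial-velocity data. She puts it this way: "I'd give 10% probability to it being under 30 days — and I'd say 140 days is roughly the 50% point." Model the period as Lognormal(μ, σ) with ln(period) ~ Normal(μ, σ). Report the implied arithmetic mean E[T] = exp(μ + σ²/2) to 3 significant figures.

If T ~ Lognormal(μ,σ) then ln T ~ Normal(μ,σ), so the p-quantile of ln T is μ + z_p·σ.
ln(30) = 3.401 and ln(140) = 4.942; z_{0.1} = -1.282, z_{0.5} = 0.
σ = (4.942 − 3.401)/(0 − (-1.282)) = 1.202.
μ = 3.401 − (-1.282)·1.202 = 4.942.
E[T] = exp(μ + σ²/2) = exp(4.942 + 0.7224) = 288 days.

E[T] ≈ 288 days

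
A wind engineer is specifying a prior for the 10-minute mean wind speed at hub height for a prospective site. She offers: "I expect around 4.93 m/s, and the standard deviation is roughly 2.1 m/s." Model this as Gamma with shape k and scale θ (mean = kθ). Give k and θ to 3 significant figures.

k ≈ 5.51, θ ≈ 0.895

For Gamma(k, scale θ): mean = kθ, variance = kθ², so CV = 1/√k.
CV = SD/mean = 2.1/4.93 = 0.426, hence k = 1/CV² = 5.51.
Then θ = mean/k = 4.93/5.51 = 0.895.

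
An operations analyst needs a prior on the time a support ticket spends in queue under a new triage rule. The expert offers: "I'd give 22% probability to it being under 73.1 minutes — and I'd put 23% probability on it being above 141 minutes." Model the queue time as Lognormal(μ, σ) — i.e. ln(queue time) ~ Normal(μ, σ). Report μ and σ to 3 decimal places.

If T ~ Lognormal(μ,σ) then ln T ~ Normal(μ,σ), so the p-quantile of ln T is μ + z_p·σ.
ln(73.1) = 4.292 and ln(141) = 4.949; z_{0.22} = -0.7722, z_{0.77} = 0.7388.
σ = (4.949 − 4.292)/(0.7388 − (-0.7722)) = 0.435.
μ = 4.292 − (-0.7722)·0.435 = 4.628.

μ ≈ 4.628, σ ≈ 0.435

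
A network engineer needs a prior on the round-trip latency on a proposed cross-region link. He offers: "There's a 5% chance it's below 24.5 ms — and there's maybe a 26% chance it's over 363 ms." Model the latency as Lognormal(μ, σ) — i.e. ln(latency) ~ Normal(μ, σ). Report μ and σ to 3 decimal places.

μ ≈ 5.136, σ ≈ 1.178

If T ~ Lognormal(μ,σ) then ln T ~ Normal(μ,σ), so the p-quantile of ln T is μ + z_p·σ.
ln(24.5) = 3.199 and ln(363) = 5.894; z_{0.05} = -1.645, z_{0.74} = 0.6433.
σ = (5.894 − 3.199)/(0.6433 − (-1.645)) = 1.178.
μ = 3.199 − (-1.645)·1.178 = 5.136.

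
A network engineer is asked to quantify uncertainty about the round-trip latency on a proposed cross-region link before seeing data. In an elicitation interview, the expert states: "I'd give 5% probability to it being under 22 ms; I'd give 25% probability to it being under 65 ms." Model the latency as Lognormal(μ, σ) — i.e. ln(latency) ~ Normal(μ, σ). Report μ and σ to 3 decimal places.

If T ~ Lognormal(μ,σ) then ln T ~ Normal(μ,σ), so the p-quantile of ln T is μ + z_p·σ.
ln(22) = 3.091 and ln(65) = 4.174; z_{0.05} = -1.645, z_{0.25} = -0.6745.
σ = (4.174 − 3.091)/(-0.6745 − (-1.645)) = 1.116.
μ = 3.091 − (-1.645)·1.116 = 4.927.

μ ≈ 4.927, σ ≈ 1.116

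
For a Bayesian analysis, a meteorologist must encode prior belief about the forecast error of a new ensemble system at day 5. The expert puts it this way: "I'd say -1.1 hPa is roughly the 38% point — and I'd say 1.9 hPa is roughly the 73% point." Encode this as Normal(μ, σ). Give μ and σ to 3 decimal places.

μ = -0.102, σ = 3.267

For Normal(μ,σ), the p-quantile is μ + z_p·σ. Here z_{0.38} = -0.3055, z_{0.73} = 0.6128.
So -1.1 = μ − 0.3055σ and 1.9 = μ + 0.6128σ.
Subtracting: σ = (1.9 − -1.1)/(0.6128 − (-0.3055)) = 3.267.
Then μ = -1.1 − (-0.3055)·3.267 = -0.102.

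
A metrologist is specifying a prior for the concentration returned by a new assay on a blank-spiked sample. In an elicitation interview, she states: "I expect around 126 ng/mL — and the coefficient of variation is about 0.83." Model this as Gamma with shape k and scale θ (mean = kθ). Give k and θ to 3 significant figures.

For Gamma(k, scale θ): mean = kθ, variance = kθ², so CV = 1/√k.
CV = 0.83, hence k = 1/CV² = 1.45.
Then θ = mean/k = 126/1.45 = 86.8.

k ≈ 1.45, θ ≈ 86.8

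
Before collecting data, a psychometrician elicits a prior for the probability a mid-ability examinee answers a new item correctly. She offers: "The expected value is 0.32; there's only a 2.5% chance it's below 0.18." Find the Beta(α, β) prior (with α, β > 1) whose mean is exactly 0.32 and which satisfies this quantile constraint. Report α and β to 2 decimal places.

With mean 0.32 fixed, write α = 0.32s, β = 0.68s where s = α+β.
Need P(θ < 0.18) = 0.025 under Beta(0.32s, 0.68s). Normal approximation: (q−m)/√(m(1−m)/s) ≈ z_{0.025} = -1.96, so s ≈ 0.32·0.68·(-1.96)²/(0.18−0.32)² = 42.6.
At s = 42.6: P(θ<0.18) ≈ 0.016. Adjusting to match 0.025 gives s ≈ 35.83.
So α = 0.32·35.83 ≈ 11.46, β = 0.68·35.83 ≈ 24.36.

α ≈ 11.46, β ≈ 24.36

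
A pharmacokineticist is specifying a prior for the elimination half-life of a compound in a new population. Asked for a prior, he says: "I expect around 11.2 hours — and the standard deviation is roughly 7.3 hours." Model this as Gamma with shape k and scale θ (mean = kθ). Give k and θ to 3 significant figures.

k ≈ 2.35, θ ≈ 4.76

For Gamma(k, scale θ): mean = kθ, variance = kθ², so CV = 1/√k.
CV = SD/mean = 7.3/11.2 = 0.6518, hence k = 1/CV² = 2.35.
Then θ = mean/k = 11.2/2.35 = 4.76.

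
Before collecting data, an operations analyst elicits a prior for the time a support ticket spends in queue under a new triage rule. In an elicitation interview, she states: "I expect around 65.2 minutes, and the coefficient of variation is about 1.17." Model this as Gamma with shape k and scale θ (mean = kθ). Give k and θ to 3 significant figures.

For Gamma(k, scale θ): mean = kθ, variance = kθ², so CV = 1/√k.
CV = 1.17, hence k = 1/CV² = 0.731.
Then θ = mean/k = 65.2/0.731 = 89.3.

k ≈ 0.731, θ ≈ 89.3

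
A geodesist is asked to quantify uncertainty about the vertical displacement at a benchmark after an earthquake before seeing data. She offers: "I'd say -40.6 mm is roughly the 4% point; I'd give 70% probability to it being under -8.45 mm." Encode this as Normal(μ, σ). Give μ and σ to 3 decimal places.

μ = -15.860, σ = 14.131

The p-quantile of Normal(μ,σ) is μ + z_p·σ, with z_{0.04} = -1.751 and z_{0.7} = 0.5244.
Eliminate σ: μ = (z₂·x₁ − z₁·x₂)/(z₂ − z₁) = (0.5244·-40.6 − (-1.751)·-8.45)/2.275 = -15.860.
Then σ = (x₂ − x₁)/(z₂ − z₁) = (-8.45 − -40.6)/2.275 = 14.131.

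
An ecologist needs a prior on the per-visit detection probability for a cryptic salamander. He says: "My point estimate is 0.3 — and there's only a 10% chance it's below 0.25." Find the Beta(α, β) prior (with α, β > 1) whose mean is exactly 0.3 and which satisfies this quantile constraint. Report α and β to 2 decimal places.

α ≈ 40.17, β ≈ 93.74

With mean 0.3 fixed, write α = 0.3s, β = 0.7s where s = α+β.
Need P(θ < 0.25) = 0.1 under Beta(0.3s, 0.7s). Normal approximation: (q−m)/√(m(1−m)/s) ≈ z_{0.1} = -1.28, so s ≈ 0.3·0.7·(-1.28)²/(0.25−0.3)² = 138.0.
At s = 138.0: P(θ<0.25) ≈ 0.097. Adjusting to match 0.1 gives s ≈ 133.91.
So α = 0.3·133.91 ≈ 40.17, β = 0.7·133.91 ≈ 93.74.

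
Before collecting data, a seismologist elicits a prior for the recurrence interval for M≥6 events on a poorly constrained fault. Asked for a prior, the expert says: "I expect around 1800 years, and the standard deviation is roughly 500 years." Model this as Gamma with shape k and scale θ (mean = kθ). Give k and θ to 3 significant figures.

For Gamma(k, scale θ): mean = kθ, variance = kθ², so CV = 1/√k.
CV = SD/mean = 500/1800 = 0.2778, hence k = 1/CV² = 13.
Then θ = mean/k = 1800/13 = 139.

k ≈ 13, θ ≈ 139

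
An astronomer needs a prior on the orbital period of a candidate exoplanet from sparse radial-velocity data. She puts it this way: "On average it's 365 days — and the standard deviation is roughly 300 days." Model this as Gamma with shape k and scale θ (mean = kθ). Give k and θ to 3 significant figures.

k ≈ 1.48, θ ≈ 247

For Gamma(k, scale θ): mean = kθ, variance = kθ², so CV = 1/√k.
CV = SD/mean = 300/365 = 0.8219, hence k = 1/CV² = 1.48.
Then θ = mean/k = 365/1.48 = 247.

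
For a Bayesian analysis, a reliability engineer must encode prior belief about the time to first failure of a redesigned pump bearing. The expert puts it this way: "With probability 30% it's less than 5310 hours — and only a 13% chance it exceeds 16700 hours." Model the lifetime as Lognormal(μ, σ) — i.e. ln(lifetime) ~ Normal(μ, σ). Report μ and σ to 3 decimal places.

μ ≈ 8.941, σ ≈ 0.694

If T ~ Lognormal(μ,σ) then ln T ~ Normal(μ,σ), so the p-quantile of ln T is μ + z_p·σ.
ln(5310) = 8.577 and ln(16700) = 9.723; z_{0.3} = -0.5244, z_{0.87} = 1.126.
σ = (9.723 − 8.577)/(1.126 − (-0.5244)) = 0.694.
μ = 8.577 − (-0.5244)·0.694 = 8.941.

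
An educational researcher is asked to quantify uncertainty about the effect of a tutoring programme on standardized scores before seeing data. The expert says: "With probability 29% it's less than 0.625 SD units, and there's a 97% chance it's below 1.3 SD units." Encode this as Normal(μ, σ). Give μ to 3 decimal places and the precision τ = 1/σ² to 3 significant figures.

The p-quantile of Normal(μ,σ) is μ + z_p·σ, with z_{0.29} = -0.5534 and z_{0.97} = 1.881.
Eliminate σ: μ = (z₂·x₁ − z₁·x₂)/(z₂ − z₁) = (1.881·0.625 − (-0.5534)·1.3)/2.434 = 0.778.
Then σ = (x₂ − x₁)/(z₂ − z₁) = (1.3 − 0.625)/2.434 = 0.277.
Precision τ = 1/σ² = 1/0.2773² = 13.

μ = 0.778, τ = 13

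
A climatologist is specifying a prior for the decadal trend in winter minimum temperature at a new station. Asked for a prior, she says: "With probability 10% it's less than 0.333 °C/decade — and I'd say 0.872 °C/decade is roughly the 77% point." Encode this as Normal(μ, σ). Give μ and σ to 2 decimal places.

The p-quantile of Normal(μ,σ) is μ + z_p·σ, with z_{0.1} = -1.282 and z_{0.77} = 0.7388.
Eliminate σ: μ = (z₂·x₁ − z₁·x₂)/(z₂ − z₁) = (0.7388·0.333 − (-1.282)·0.872)/2.02 = 0.67.
Then σ = (x₂ − x₁)/(z₂ − z₁) = (0.872 − 0.333)/2.02 = 0.27.

μ = 0.67, σ = 0.27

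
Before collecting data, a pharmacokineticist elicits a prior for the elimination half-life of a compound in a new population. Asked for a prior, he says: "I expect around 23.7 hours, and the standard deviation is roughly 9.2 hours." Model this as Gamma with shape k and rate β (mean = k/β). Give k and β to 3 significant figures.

For Gamma(k, rate β): mean = k/β, variance = k/β², so CV = 1/√k.
CV = SD/mean = 9.2/23.7 = 0.3882, hence k = 1/CV² = 6.64.
Then β = k/mean = 6.64/23.7 = 0.28.

k ≈ 6.64, β ≈ 0.28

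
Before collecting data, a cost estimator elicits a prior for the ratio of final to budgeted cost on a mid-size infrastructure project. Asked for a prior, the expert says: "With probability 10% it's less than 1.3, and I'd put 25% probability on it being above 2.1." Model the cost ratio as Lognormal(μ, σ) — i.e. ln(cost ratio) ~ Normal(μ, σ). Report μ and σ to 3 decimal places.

If T ~ Lognormal(μ,σ) then ln T ~ Normal(μ,σ), so the p-quantile of ln T is μ + z_p·σ.
ln(1.3) = 0.2624 and ln(2.1) = 0.7419; z_{0.1} = -1.282, z_{0.75} = 0.6745.
σ = (0.7419 − 0.2624)/(0.6745 − (-1.282)) = 0.245.
μ = 0.2624 − (-1.282)·0.245 = 0.577.

μ ≈ 0.577, σ ≈ 0.245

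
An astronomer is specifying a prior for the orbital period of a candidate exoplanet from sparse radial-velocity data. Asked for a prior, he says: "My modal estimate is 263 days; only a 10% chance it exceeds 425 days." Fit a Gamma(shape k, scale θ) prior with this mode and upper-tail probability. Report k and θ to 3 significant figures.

k ≈ 9.17, θ ≈ 32.2

Gamma(k,θ) with k>1 has mode (k−1)θ, so θ = 263/(k−1).
Need P(X < 425) = 0.9 with θ tied to k this way. Start at k = 2, θ = 263: P(X<425) ≈ 0.480.
Too low — raise k to concentrate. Iterating converges to k ≈ 9.17.
Then θ = 263/(9.17−1) ≈ 32.2.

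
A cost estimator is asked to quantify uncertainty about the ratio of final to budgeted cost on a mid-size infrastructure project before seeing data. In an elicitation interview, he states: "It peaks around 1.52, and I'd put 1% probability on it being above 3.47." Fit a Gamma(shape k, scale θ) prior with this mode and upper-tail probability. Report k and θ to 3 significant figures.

k ≈ 8.02, θ ≈ 0.216

Gamma(k,θ) with k>1 has mode (k−1)θ, so θ = 1.52/(k−1).
Need P(X < 3.47) = 0.99 with θ tied to k this way. Start at k = 2, θ = 1.52: P(X<3.47) ≈ 0.665.
Too low — raise k to concentrate. Iterating converges to k ≈ 8.02.
Then θ = 1.52/(8.02−1) ≈ 0.216.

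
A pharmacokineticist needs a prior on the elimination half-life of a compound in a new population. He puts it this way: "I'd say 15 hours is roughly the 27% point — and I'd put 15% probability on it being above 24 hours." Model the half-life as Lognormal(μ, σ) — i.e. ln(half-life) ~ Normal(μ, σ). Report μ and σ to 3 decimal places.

If T ~ Lognormal(μ,σ) then ln T ~ Normal(μ,σ), so the p-quantile of ln T is μ + z_p·σ.
ln(15) = 2.708 and ln(24) = 3.178; z_{0.27} = -0.6128, z_{0.85} = 1.036.
σ = (3.178 − 2.708)/(1.036 − (-0.6128)) = 0.285.
μ = 2.708 − (-0.6128)·0.285 = 2.883.

μ ≈ 2.883, σ ≈ 0.285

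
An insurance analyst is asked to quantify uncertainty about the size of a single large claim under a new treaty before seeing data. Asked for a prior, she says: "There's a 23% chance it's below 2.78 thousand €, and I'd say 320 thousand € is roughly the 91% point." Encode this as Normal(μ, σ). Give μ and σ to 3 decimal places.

μ = 115.483, σ = 152.539

For Normal(μ,σ), the p-quantile is μ + z_p·σ. Here z_{0.23} = -0.7388, z_{0.91} = 1.341.
So 2.78 = μ − 0.7388σ and 320 = μ + 1.341σ.
Subtracting: σ = (320 − 2.78)/(1.341 − (-0.7388)) = 152.539.
Then μ = 2.78 − (-0.7388)·152.539 = 115.483.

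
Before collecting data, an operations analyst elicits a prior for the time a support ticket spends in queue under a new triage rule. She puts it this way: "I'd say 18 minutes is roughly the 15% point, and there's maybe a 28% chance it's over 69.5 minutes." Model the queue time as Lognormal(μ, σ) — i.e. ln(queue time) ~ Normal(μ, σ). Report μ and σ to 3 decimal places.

μ ≈ 3.755, σ ≈ 0.834

If T ~ Lognormal(μ,σ) then ln T ~ Normal(μ,σ), so the p-quantile of ln T is μ + z_p·σ.
ln(18) = 2.89 and ln(69.5) = 4.241; z_{0.15} = -1.036, z_{0.72} = 0.5828.
σ = (4.241 − 2.89)/(0.5828 − (-1.036)) = 0.834.
μ = 2.89 − (-1.036)·0.834 = 3.755.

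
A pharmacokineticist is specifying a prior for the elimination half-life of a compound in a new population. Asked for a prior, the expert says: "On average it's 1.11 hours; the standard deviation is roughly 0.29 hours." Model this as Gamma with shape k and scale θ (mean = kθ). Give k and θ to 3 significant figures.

For Gamma(k, scale θ): mean = kθ, variance = kθ², so CV = 1/√k.
CV = SD/mean = 0.29/1.11 = 0.2613, hence k = 1/CV² = 14.7.
Then θ = mean/k = 1.11/14.7 = 0.0758.

k ≈ 14.7, θ ≈ 0.0758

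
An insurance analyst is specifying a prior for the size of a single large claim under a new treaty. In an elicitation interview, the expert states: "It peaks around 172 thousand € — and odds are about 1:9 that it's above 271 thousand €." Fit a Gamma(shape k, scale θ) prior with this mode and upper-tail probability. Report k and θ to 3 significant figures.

Gamma(k,θ) with k>1 has mode (k−1)θ, so θ = 172/(k−1).
Need P(X < 271) = 0.9 with θ tied to k this way. Start at k = 2, θ = 172: P(X<271) ≈ 0.467.
Too low — raise k to concentrate. Iterating converges to k ≈ 10.1.
Then θ = 172/(10.1−1) ≈ 19.

k ≈ 10.1, θ ≈ 19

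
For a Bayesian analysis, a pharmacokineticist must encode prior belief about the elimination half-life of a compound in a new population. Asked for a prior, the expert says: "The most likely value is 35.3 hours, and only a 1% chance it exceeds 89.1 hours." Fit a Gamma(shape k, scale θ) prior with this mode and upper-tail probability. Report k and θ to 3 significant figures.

k ≈ 6.46, θ ≈ 6.46

Gamma(k,θ) with k>1 has mode (k−1)θ, so θ = 35.3/(k−1).
Need P(X < 89.1) = 0.99 with θ tied to k this way. Start at k = 2, θ = 35.3: P(X<89.1) ≈ 0.718.
Too low — raise k to concentrate. Iterating converges to k ≈ 6.46.
Then θ = 35.3/(6.46−1) ≈ 6.46.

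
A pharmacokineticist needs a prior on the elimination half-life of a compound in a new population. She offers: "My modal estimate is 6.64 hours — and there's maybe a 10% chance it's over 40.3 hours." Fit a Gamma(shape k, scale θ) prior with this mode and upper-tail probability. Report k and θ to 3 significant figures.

k ≈ 1.52, θ ≈ 12.8

Gamma(k,θ) with k>1 has mode (k−1)θ, so θ = 6.64/(k−1).
Need P(X < 40.3) = 0.9 with θ tied to k this way. Start at k = 2, θ = 6.64: P(X<40.3) ≈ 0.984.
Too high — lower k to spread out. Iterating converges to k ≈ 1.52.
Then θ = 6.64/(1.52−1) ≈ 12.8.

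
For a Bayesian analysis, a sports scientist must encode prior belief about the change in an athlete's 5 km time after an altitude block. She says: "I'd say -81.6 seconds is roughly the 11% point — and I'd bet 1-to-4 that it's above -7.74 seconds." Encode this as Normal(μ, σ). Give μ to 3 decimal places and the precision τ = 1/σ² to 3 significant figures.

The p-quantile of Normal(μ,σ) is μ + z_p·σ, with z_{0.11} = -1.227 and z_{0.8} = 0.8416.
Eliminate σ: μ = (z₂·x₁ − z₁·x₂)/(z₂ − z₁) = (0.8416·-81.6 − (-1.227)·-7.74)/2.068 = -37.797.
Then σ = (x₂ − x₁)/(z₂ − z₁) = (-7.74 − -81.6)/2.068 = 35.713.
Precision τ = 1/σ² = 1/35.71² = 0.000784.

μ = -37.797, τ = 0.000784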